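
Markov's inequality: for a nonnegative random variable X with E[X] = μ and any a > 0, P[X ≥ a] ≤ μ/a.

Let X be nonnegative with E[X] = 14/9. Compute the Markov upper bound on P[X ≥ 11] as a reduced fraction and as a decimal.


μ = E[X] = 14/9, a = 11.
Markov: P[X ≥ 11] ≤ μ/a = (14/9)/11 = 14/99.
Numerically: ≈ 0.141.
(Since a = 11 > μ = 1.556, the bound 14/99 is < 1 and informative.)

P[X ≥ 11] ≤ 14/99 ≈ 0.141.


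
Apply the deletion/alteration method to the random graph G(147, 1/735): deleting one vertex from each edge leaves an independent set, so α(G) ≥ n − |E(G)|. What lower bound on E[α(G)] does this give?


E[|E(G)|] = C(147, 2)·p = 10731 · (1/735) = 73/5.
E[α(G)] ≥ n − E[|E(G)|] = 147 − 73/5 = 662/5.
Numerically: ≈ 132.40000.
(This is only a lower bound; the true E[α(G)] may be larger.)

E[α(G)] ≥ 662/5 ≈ 132.40000.


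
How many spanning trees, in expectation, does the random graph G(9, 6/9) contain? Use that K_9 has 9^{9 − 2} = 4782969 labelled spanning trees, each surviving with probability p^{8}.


K_9 has 9^{9 − 2} = 4782969 labelled spanning trees.
For each such spanning tree H, let X_H = 1 if all 8 edges of H are present in G. Then P[X_H = 1] = p^{8} = (2/3)^{8} = 256/6561.
Summing the indicators: E[X] = Σ_H E[X_H] = 4782969 · p^{8} = 4782969 · 256/6561 = 186624.
Numerically: E[X] ≈ 1.87e+05.

E[X] = 4782969 · (2/3)^{8} = 186624 ≈ 1.87e+05.


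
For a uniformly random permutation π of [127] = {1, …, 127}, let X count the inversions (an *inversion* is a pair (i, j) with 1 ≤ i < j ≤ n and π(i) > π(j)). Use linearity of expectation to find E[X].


Write X = Σ X_I over the C(127, 2) = 8001 pairs i < j, with X_I the indicator of one inversion.
There are 8001 indicators.
For each fixed pair i < j, the values π(i) and π(j) are two distinct elements of {1, …, 127} in uniformly random order; by symmetry P[π(i) > π(j)] = 1/2.
By linearity: E[X] = 8001 · (1/2) = C(127, 2) · (1/2) = 8001/2 = 8001/2 ≈ 4000.500000.

E[X] = 8001/2 = 4000.500000.


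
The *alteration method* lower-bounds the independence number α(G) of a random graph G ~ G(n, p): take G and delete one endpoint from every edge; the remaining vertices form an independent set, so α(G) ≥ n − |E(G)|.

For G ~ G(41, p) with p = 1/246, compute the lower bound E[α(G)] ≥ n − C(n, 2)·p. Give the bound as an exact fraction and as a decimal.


E[|E(G)|] = C(41, 2)·p = 820 · (1/246) = 10/3.
E[α(G)] ≥ n − E[|E(G)|] = 41 − 10/3 = 113/3.
Numerically: ≈ 37.666667.
(This is only a lower bound; the true E[α(G)] may be larger.)

E[α(G)] ≥ 113/3 ≈ 37.666667.


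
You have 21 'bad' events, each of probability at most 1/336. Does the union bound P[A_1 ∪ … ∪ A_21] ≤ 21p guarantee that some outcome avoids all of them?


Union bound: P[∪_{i=1}^{21} A_i] ≤ Σ_i P[A_i] ≤ 21·p = 21·(1/336) = 1/16.
Numerically: 1/16 ≈ 0.062500.
Is 1/16 < 1? YES.
Since P[∪ A_i] ≤ 1/16 < 1, the complement has P[∩ A_i^c] ≥ 1 − 1/16 = 15/16 > 0, so some outcome avoids every A_i.

21·p = 1/16 ≈ 0.062500; existence CERTIFIED by the union bound.


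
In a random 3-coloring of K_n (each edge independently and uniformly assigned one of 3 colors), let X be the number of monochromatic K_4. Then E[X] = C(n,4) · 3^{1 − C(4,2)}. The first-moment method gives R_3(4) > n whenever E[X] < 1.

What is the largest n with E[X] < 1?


We need C(n, 4) · 3^{1 − 6} < 1, i.e. C(n, 4) < 3^{6 − 1} = 243.
Check values of n near the boundary:
  n = 6: C(6, 4) = 15; 15 < 243? YES
  n = 7: C(7, 4) = 35; 35 < 243? YES
  n = 8: C(8, 4) = 70; 70 < 243? YES
  n = 9: C(9, 4) = 126; 126 < 243? YES
  n = 10: C(10, 4) = 210; 210 < 243? YES
  n = 11: C(11, 4) = 330; 330 < 243? NO
  n = 12: C(12, 4) = 495; 495 < 243? NO
The largest n with C(n, 4) < 243 is n = 10 (where E[X] = 70/81 ≈ 0.86420). Hence R_3(4) > 10, i.e. R_3(4) ≥ 11.

Largest n = 10; hence R_3(4) > 10.


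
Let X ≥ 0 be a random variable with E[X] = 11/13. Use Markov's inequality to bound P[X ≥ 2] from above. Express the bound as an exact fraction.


μ = E[X] = 11/13, a = 2.
Markov: P[X ≥ 2] ≤ μ/a = (11/13)/2 = 11/26.
Numerically: ≈ 0.4231.
(Since a = 2 > μ = 0.8462, the bound 11/26 is < 1 and informative.)

P[X ≥ 2] ≤ 11/26 ≈ 0.4231.


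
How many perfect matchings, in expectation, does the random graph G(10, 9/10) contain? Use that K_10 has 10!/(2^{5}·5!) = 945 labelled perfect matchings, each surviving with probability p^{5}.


K_10 has 10!/(2^{5}·5!) = 945 labelled perfect matchings.
For each such perfect matching H, let X_H = 1 if all 5 edges of H are present in G. Then P[X_H = 1] = p^{5} = (9/10)^{5} = 59049/100000.
Summing the indicators: E[X] = Σ_H E[X_H] = 945 · p^{5} = 945 · 59049/100000 = 11160261/20000.
Numerically: E[X] ≈ 558.

E[X] = 945 · (9/10)^{5} = 11160261/20000 ≈ 558.


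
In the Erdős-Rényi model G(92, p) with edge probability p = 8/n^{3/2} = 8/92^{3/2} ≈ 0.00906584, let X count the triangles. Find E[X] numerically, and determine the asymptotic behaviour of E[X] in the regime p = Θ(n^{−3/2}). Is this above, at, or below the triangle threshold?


Number of potential triangles: C(92, 3) = 125580.
Each occurs with probability p³ ≈ (0.00906584)³ ≈ 7.45117456e-07.
By linearity: E[X] = C(92, 3)·p³ ≈ 125580 · 7.45117456e-07 ≈ 0.093572.
Since α = 3/2 > 1, p = c/n^{3/2} = o(1/n) is below the triangle threshold p ~ 1/n. Asymptotically E[X] ~ (c³/6)·n^{3(1−α)} = (8³/6)·n^{-1.5} → 0, so by Markov's inequality G has no triangles w.h.p.

E[X] ≈ 0.093572; in regime p = Θ(1/n^{3/2}) E[X] tends to 0 (below the triangle threshold p ~ 1/n).


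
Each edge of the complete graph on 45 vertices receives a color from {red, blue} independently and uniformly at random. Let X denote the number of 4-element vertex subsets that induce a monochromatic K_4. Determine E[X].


Let X = Σ_S X_S over the C(45, 4) = 148995 subsets S of size 4, where X_S = 1 if the K_4 on S is monochromatic.
For a fixed S, the K_4 on S has C(4, 2) = 6 edges. P[all 6 edges red] = (1/2)^6, and likewise for blue, so P[monochromatic] = 2·(1/2)^6 = 2^{1 − 6} = 1/32.
By linearity of expectation: E[X] = C(45, 4) · 2^{1 − 6} = 148995 · 1/32 = 148995/32.
Numerically: E[X] ≈ 4656.093750.

E[X] = C(45,4)·2^(1−C(4,2)) = 148995/32 ≈ 4656.093750.


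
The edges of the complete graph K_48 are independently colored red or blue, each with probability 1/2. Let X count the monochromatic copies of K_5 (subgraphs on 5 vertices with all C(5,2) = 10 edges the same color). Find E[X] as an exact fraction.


Let X = Σ_S X_S over the C(48, 5) = 1712304 subsets S of size 5, where X_S = 1 if the K_5 on S is monochromatic.
For a fixed S, the K_5 on S has C(5, 2) = 10 edges. P[all 10 edges red] = (1/2)^10, and likewise for blue, so P[monochromatic] = 2·(1/2)^10 = 2^{1 − 10} = 1/512.
Summing: E[X] = C(48, 5) · 2^{1 − 10} = 1712304 · 1/512 = 107019/32.
Numerically: E[X] ≈ 3344.34375.

E[X] = C(48,5)·2^(1−C(5,2)) = 107019/32 ≈ 3344.34375.


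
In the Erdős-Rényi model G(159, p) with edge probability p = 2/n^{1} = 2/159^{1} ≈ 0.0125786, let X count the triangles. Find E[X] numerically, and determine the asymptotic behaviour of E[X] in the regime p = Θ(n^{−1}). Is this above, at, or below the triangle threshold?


Number of potential triangles: C(159, 3) = 657359.
Each occurs with probability p³ ≈ (0.0125786)³ ≈ 1.99020867e-06.
By linearity: E[X] = C(159, 3)·p³ ≈ 657359 · 1.99020867e-06 ≈ 1.308282.
Here α = 1, so p = 2/n is exactly at the triangle threshold p ~ 1/n. Asymptotically E[X] → c³/6 = 2³/6 = 4/3 ≈ 1.333333, a bounded constant. In this regime the triangle count is asymptotically Poisson(c³/6).

E[X] ≈ 1.308282; in regime p = Θ(1/n^{1}) E[X] stays bounded (at the triangle threshold p ~ 1/n).


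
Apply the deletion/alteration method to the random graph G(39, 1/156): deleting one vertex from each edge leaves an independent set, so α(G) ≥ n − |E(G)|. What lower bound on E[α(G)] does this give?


E[|E(G)|] = C(39, 2)·p = 741 · (1/156) = 19/4.
E[α(G)] ≥ n − E[|E(G)|] = 39 − 19/4 = 137/4.
Numerically: ≈ 34.250.
(This is only a lower bound; the true E[α(G)] may be larger.)

E[α(G)] ≥ 137/4 ≈ 34.250.


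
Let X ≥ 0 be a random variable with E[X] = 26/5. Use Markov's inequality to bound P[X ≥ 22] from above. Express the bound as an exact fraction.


μ = E[X] = 26/5, a = 22.
Markov: P[X ≥ 22] ≤ μ/a = (26/5)/22 = 13/55.
Numerically: ≈ 0.23636.
(Since a = 22 > μ = 5.20000, the bound 13/55 is < 1 and informative.)

P[X ≥ 22] ≤ 13/55 ≈ 0.23636.


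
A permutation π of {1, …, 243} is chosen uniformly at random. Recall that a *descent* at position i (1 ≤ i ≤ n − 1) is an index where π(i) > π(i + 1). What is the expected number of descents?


Write X = Σ X_I over i = 1, …, 242, with X_I the indicator of one descent.
There are 242 indicators.
For each fixed i, the pair (π(i), π(i+1)) is a uniformly random ordered pair of distinct values from {1, …, 243}; by symmetry P[π(i) > π(i+1)] = 1/2.
By linearity: E[X] = 242 · (1/2) = (243 − 1) · (1/2) = 121 ≈ 121.0000.

E[X] = 121 = 121.0000.


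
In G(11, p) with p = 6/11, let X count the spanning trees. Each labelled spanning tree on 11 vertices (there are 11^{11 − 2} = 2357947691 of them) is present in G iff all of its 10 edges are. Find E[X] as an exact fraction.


K_11 has 11^{11 − 2} = 2357947691 labelled spanning trees.
For each such spanning tree H, let X_H = 1 if all 10 edges of H are present in G. Then P[X_H = 1] = p^{10} = (6/11)^{10} = 60466176/25937424601.
Summing the indicators: E[X] = Σ_H E[X_H] = 2357947691 · p^{10} = 2357947691 · 60466176/25937424601 = 60466176/11.
Numerically: E[X] ≈ 5.497e+06.

E[X] = 2357947691 · (6/11)^{10} = 60466176/11 ≈ 5.497e+06.


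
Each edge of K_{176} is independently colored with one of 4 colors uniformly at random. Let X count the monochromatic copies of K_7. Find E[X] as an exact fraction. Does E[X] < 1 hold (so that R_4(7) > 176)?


E[X] = C(176, 7) · 4^{1 − 21} = 919790691600 · 4^{−20} = 919790691600/1099511627776.
As a reduced fraction: E[X] = 57486918225/68719476736 ≈ 0.8365.
Is E[X] < 1? YES.
Since E[X] < 1, there exists a 4-coloring of K_{176} with no monochromatic K_7; hence R_4(7) > 176.

E[X] = 57486918225/68719476736 ≈ 0.8365; E[X] < 1, so R_4(7) > 176.


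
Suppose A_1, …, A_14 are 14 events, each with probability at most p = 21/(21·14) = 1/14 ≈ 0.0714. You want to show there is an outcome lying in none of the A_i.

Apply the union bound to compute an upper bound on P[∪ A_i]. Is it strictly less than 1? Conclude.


Union bound: P[∪_{i=1}^{14} A_i] ≤ Σ_i P[A_i] ≤ 14·p = 14·(1/14) = 1.
Numerically: 1 ≈ 1.0000.
Is 1 < 1? NO.
Since the bound 1 is ≥ 1, the union bound is uninformative here; it does NOT by itself certify existence.

14·p = 1 ≈ 1.0000; existence NOT certified by the union bound.


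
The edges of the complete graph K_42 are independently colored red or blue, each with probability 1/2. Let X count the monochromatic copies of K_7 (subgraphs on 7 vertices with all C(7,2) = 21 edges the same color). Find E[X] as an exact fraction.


Let X = Σ_S X_S over the C(42, 7) = 26978328 subsets S of size 7, where X_S = 1 if the K_7 on S is monochromatic.
For a fixed S, the K_7 on S has C(7, 2) = 21 edges. P[all 21 edges red] = (1/2)^21, and likewise for blue, so P[monochromatic] = 2·(1/2)^21 = 2^{1 − 21} = 1/1048576.
By linearity of expectation: E[X] = C(42, 7) · 2^{1 − 21} = 26978328 · 1/1048576 = 3372291/131072.
Numerically: E[X] ≈ 25.7285.

E[X] = C(42,7)·2^(1−C(7,2)) = 3372291/131072 ≈ 25.7285.


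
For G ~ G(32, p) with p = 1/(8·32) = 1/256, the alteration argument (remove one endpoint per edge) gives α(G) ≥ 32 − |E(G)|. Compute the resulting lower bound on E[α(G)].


E[|E(G)|] = C(32, 2)·p = 496 · (1/256) = 31/16.
E[α(G)] ≥ n − E[|E(G)|] = 32 − 31/16 = 481/16.
Numerically: ≈ 30.0625.
(This is only a lower bound; the true E[α(G)] may be larger.)

E[α(G)] ≥ 481/16 ≈ 30.0625.


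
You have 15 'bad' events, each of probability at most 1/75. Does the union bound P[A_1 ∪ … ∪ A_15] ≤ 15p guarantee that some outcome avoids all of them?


Union bound: P[∪_{i=1}^{15} A_i] ≤ Σ_i P[A_i] ≤ 15·p = 15·(1/75) = 1/5.
Numerically: 1/5 ≈ 0.20000.
Is 1/5 < 1? YES.
Since P[∪ A_i] ≤ 1/5 < 1, the complement has P[∩ A_i^c] ≥ 1 − 1/5 = 4/5 > 0, so some outcome avoids every A_i.

15·p = 1/5 ≈ 0.20000; existence CERTIFIED by the union bound.


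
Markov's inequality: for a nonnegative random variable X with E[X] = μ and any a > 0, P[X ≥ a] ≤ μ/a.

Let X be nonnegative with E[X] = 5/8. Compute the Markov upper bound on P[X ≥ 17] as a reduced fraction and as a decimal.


μ = E[X] = 5/8, a = 17.
Markov: P[X ≥ 17] ≤ μ/a = (5/8)/17 = 5/136.
Numerically: ≈ 0.036765.
(Since a = 17 > μ = 0.625000, the bound 5/136 is < 1 and informative.)

P[X ≥ 17] ≤ 5/136 ≈ 0.036765.


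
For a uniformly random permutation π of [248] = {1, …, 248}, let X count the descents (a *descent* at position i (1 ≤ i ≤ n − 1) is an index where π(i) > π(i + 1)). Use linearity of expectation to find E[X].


Write X = Σ X_I over i = 1, …, 247, with X_I the indicator of one descent.
There are 247 indicators.
For each fixed i, the pair (π(i), π(i+1)) is a uniformly random ordered pair of distinct values from {1, …, 248}; by symmetry P[π(i) > π(i+1)] = 1/2.
By linearity: E[X] = 247 · (1/2) = (248 − 1) · (1/2) = 247/2 ≈ 123.5000.

E[X] = 247/2 = 123.5000.


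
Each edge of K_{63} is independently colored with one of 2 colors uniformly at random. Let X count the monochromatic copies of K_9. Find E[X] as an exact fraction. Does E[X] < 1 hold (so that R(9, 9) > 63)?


E[X] = C(63, 9) · 2^{1 − 36} = 23667689815 · 2^{−35} = 23667689815/34359738368.
As a reduced fraction: E[X] = 23667689815/34359738368 ≈ 0.6888204.
Is E[X] < 1? YES.
Since E[X] < 1, there exists a 2-coloring of K_{63} with no monochromatic K_9; hence R(9, 9) > 63.

E[X] = 23667689815/34359738368 ≈ 0.6888204; E[X] < 1, so R(9, 9) > 63.


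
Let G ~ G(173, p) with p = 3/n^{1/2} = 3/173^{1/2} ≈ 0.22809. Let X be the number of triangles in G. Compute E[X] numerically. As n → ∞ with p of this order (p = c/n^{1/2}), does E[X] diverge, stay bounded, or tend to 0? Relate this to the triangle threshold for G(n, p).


Number of potential triangles: C(173, 3) = 848046.
Each occurs with probability p³ ≈ (0.22809)³ ≈ 1.1865734e-02.
By linearity: E[X] = C(173, 3)·p³ ≈ 848046 · 1.1865734e-02 ≈ 10062.68828.
Since α = 1/2 < 1, p = c/n^{1/2} ≫ 1/n is above the triangle threshold p ~ 1/n. Asymptotically E[X] ~ (c³/6)·n^{3(1−α)} = (3³/6)·n^{1.5} → ∞; triangles are abundant w.h.p.

E[X] ≈ 10062.68828; in regime p = Θ(1/n^{1/2}) E[X] diverges (above the triangle threshold p ~ 1/n).


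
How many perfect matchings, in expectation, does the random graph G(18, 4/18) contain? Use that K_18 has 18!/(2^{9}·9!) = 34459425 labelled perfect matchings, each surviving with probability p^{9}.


K_18 has 18!/(2^{9}·9!) = 34459425 labelled perfect matchings.
For each such perfect matching H, let X_H = 1 if all 9 edges of H are present in G. Then P[X_H = 1] = p^{9} = (2/9)^{9} = 512/387420489.
Summing the indicators: E[X] = Σ_H E[X_H] = 34459425 · p^{9} = 34459425 · 512/387420489 = 217817600/4782969.
Numerically: E[X] ≈ 45.5.

E[X] = 34459425 · (2/9)^{9} = 217817600/4782969 ≈ 45.5.


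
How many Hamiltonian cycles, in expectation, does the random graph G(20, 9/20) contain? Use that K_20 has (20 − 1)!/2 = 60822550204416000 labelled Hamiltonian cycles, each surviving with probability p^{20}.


K_20 has (20 − 1)!/2 = 60822550204416000 labelled Hamiltonian cycles.
For each such Hamiltonian cycle H, let X_H = 1 if all 20 edges of H are present in G. Then P[X_H = 1] = p^{20} = (9/20)^{20} = 12157665459056928801/104857600000000000000000000.
Summing the indicators: E[X] = Σ_H E[X_H] = 60822550204416000 · p^{20} = 60822550204416000 · 12157665459056928801/104857600000000000000000000 = 180532279724605553545860280221/25600000000000000000.
Numerically: E[X] ≈ 7.05204e+09.

E[X] = 60822550204416000 · (9/20)^{20} = 180532279724605553545860280221/25600000000000000000 ≈ 7.05204e+09.


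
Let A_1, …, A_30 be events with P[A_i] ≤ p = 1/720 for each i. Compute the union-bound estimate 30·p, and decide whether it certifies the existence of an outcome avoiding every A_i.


Union bound: P[∪_{i=1}^{30} A_i] ≤ Σ_i P[A_i] ≤ 30·p = 30·(1/720) = 1/24.
Numerically: 1/24 ≈ 0.042.
Is 1/24 < 1? YES.
Since P[∪ A_i] ≤ 1/24 < 1, the complement has P[∩ A_i^c] ≥ 1 − 1/24 = 23/24 > 0, so some outcome avoids every A_i.

30·p = 1/24 ≈ 0.042; existence CERTIFIED by the union bound.


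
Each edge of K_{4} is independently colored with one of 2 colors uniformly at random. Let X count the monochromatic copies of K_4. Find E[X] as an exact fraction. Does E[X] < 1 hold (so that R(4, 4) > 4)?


E[X] = C(4, 4) · 2^{1 − 6} = 1 · 2^{−5} = 1/32.
As a reduced fraction: E[X] = 1/32 ≈ 0.0312500.
Is E[X] < 1? YES.
Since E[X] < 1, there exists a 2-coloring of K_{4} with no monochromatic K_4; hence R(4, 4) > 4.

E[X] = 1/32 ≈ 0.0312500; E[X] < 1, so R(4, 4) > 4.


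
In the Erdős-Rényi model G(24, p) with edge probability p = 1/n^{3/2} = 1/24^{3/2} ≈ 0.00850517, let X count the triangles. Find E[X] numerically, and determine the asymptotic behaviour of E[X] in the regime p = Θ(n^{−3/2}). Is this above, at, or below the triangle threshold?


Number of potential triangles: C(24, 3) = 2024.
Each occurs with probability p³ ≈ (0.00850517)³ ≈ 6.15246869e-07.
By linearity: E[X] = C(24, 3)·p³ ≈ 2024 · 6.15246869e-07 ≈ 0.001245.
Since α = 3/2 > 1, p = c/n^{3/2} = o(1/n) is below the triangle threshold p ~ 1/n. Asymptotically E[X] ~ (c³/6)·n^{3(1−α)} = (1³/6)·n^{-1.5} → 0, so by Markov's inequality G has no triangles w.h.p.

E[X] ≈ 0.001245; in regime p = Θ(1/n^{3/2}) E[X] tends to 0 (below the triangle threshold p ~ 1/n).


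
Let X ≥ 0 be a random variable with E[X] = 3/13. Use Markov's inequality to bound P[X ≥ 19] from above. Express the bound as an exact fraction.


μ = E[X] = 3/13, a = 19.
Markov: P[X ≥ 19] ≤ μ/a = (3/13)/19 = 3/247.
Numerically: ≈ 0.0121.
(Since a = 19 > μ = 0.2308, the bound 3/247 is < 1 and informative.)

P[X ≥ 19] ≤ 3/247 ≈ 0.0121.


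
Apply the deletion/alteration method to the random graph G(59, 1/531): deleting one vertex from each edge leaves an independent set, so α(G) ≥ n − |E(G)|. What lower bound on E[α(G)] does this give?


E[|E(G)|] = C(59, 2)·p = 1711 · (1/531) = 29/9.
E[α(G)] ≥ n − E[|E(G)|] = 59 − 29/9 = 502/9.
Numerically: ≈ 55.77778.
(This is only a lower bound; the true E[α(G)] may be larger.)

E[α(G)] ≥ 502/9 ≈ 55.77778.


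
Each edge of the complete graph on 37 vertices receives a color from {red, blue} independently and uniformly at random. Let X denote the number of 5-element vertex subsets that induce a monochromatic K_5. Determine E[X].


Let X = Σ_S X_S over the C(37, 5) = 435897 subsets S of size 5, where X_S = 1 if the K_5 on S is monochromatic.
For a fixed S, the K_5 on S has C(5, 2) = 10 edges. P[all 10 edges red] = (1/2)^10, and likewise for blue, so P[monochromatic] = 2·(1/2)^10 = 2^{1 − 10} = 1/512.
By linearity: E[X] = C(37, 5) · 2^{1 − 10} = 435897 · 1/512 = 435897/512.
Numerically: E[X] ≈ 851.361.

E[X] = C(37,5)·2^(1−C(5,2)) = 435897/512 ≈ 851.361.


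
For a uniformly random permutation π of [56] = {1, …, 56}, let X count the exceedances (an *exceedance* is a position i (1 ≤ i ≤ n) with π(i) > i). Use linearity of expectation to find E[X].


Write X = Σ_{i=1}^{56} X_i, where X_i = 1_{π(i) > i}.
For each fixed i, π(i) is uniform over {1, …, 56} (marginal of a uniform permutation), so P[π(i) > i] = (n − i)/n. Summing: Σ_{i=1}^{56} (n − i)/n = (0 + 1 + … + 55)/56 = 56(56 − 1)/(2·56) = (56 − 1)/2.
Hence E[X] = Σ_{i=1}^{56} (56 − i)/56 = 55/2 ≈ 27.50000.

E[X] = 55/2 = 27.50000.


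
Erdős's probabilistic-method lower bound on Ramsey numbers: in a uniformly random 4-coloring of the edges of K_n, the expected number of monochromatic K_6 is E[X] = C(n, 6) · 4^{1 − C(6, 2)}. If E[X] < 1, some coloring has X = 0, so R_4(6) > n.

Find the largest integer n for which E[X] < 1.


We need C(n, 6) · 4^{1 − 15} < 1, i.e. C(n, 6) < 4^{15 − 1} = 268435456.
Check values of n near the boundary:
  n = 76: C(76, 6) = 218618940; 218618940 < 268435456? YES
  n = 77: C(77, 6) = 237093780; 237093780 < 268435456? YES
  n = 78: C(78, 6) = 256851595; 256851595 < 268435456? YES
  n = 79: C(79, 6) = 277962685; 277962685 < 268435456? NO
  n = 80: C(80, 6) = 300500200; 300500200 < 268435456? NO
  n = 81: C(81, 6) = 324540216; 324540216 < 268435456? NO
The largest n with C(n, 6) < 268435456 is n = 78 (where E[X] = 256851595/268435456 ≈ 0.9568468). Hence R_4(6) > 78, i.e. R_4(6) ≥ 79.

Largest n = 78; hence R_4(6) > 78.


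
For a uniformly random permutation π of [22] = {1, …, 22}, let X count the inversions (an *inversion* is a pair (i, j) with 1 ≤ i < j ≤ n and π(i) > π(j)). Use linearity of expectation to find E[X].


Write X = Σ X_I over the C(22, 2) = 231 pairs i < j, with X_I the indicator of one inversion.
There are 231 indicators.
For each fixed pair i < j, the values π(i) and π(j) are two distinct elements of {1, …, 22} in uniformly random order; by symmetry P[π(i) > π(j)] = 1/2.
By linearity: E[X] = 231 · (1/2) = C(22, 2) · (1/2) = 231/2 = 231/2 ≈ 115.500.

E[X] = 231/2 = 115.500.


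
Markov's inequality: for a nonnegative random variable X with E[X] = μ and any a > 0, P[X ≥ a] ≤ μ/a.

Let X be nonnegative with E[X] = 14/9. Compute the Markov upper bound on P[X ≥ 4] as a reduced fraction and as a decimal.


μ = E[X] = 14/9, a = 4.
Markov: P[X ≥ 4] ≤ μ/a = (14/9)/4 = 7/18.
Numerically: ≈ 0.388889.
(Since a = 4 > μ = 1.555556, the bound 7/18 is < 1 and informative.)

P[X ≥ 4] ≤ 7/18 ≈ 0.388889.


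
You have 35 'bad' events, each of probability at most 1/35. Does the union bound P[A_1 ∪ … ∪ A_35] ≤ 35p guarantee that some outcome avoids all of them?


Union bound: P[∪_{i=1}^{35} A_i] ≤ Σ_i P[A_i] ≤ 35·p = 35·(1/35) = 1.
Numerically: 1 ≈ 1.000000.
Is 1 < 1? NO.
Since the bound 1 is ≥ 1, the union bound is uninformative here; it does NOT by itself certify existence.

35·p = 1 ≈ 1.000000; existence NOT certified by the union bound.


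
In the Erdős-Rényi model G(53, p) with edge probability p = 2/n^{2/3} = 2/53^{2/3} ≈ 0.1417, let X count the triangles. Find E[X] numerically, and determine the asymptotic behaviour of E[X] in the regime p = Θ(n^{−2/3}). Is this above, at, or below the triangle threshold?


Number of potential triangles: C(53, 3) = 23426.
Each occurs with probability p³ ≈ (0.1417)³ ≈ 2.847989e-03.
By linearity: E[X] = C(53, 3)·p³ ≈ 23426 · 2.847989e-03 ≈ 66.7170.
Since α = 2/3 < 1, p = c/n^{2/3} ≫ 1/n is above the triangle threshold p ~ 1/n. Asymptotically E[X] ~ (c³/6)·n^{3(1−α)} = (2³/6)·n^{1} → ∞; triangles are abundant w.h.p.

E[X] ≈ 66.7170; in regime p = Θ(1/n^{2/3}) E[X] diverges (above the triangle threshold p ~ 1/n).


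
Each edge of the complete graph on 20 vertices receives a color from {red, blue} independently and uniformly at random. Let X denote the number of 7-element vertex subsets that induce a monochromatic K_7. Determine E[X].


Let X = Σ_S X_S over the C(20, 7) = 77520 subsets S of size 7, where X_S = 1 if the K_7 on S is monochromatic.
For a fixed S, the K_7 on S has C(7, 2) = 21 edges. P[all 21 edges red] = (1/2)^21, and likewise for blue, so P[monochromatic] = 2·(1/2)^21 = 2^{1 − 21} = 1/1048576.
By linearity of expectation: E[X] = C(20, 7) · 2^{1 − 21} = 77520 · 1/1048576 = 4845/65536.
Numerically: E[X] ≈ 0.074.

E[X] = C(20,7)·2^(1−C(7,2)) = 4845/65536 ≈ 0.074.


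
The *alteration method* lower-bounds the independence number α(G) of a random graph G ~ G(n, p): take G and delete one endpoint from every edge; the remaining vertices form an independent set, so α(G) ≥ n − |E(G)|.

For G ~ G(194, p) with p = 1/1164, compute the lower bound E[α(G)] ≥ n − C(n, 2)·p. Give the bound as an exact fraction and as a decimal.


E[|E(G)|] = C(194, 2)·p = 18721 · (1/1164) = 193/12.
E[α(G)] ≥ n − E[|E(G)|] = 194 − 193/12 = 2135/12.
Numerically: ≈ 177.91667.
(This is only a lower bound; the true E[α(G)] may be larger.)

E[α(G)] ≥ 2135/12 ≈ 177.91667.


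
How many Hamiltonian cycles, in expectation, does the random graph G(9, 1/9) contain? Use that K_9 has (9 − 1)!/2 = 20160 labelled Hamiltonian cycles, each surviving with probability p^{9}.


K_9 has (9 − 1)!/2 = 20160 labelled Hamiltonian cycles.
For each such Hamiltonian cycle H, let X_H = 1 if all 9 edges of H are present in G. Then P[X_H = 1] = p^{9} = (1/9)^{9} = 1/387420489.
By linearity of expectation: E[X] = Σ_H E[X_H] = 20160 · p^{9} = 20160 · 1/387420489 = 2240/43046721.
Numerically: E[X] ≈ 5.204e-05.

E[X] = 20160 · (1/9)^{9} = 2240/43046721 ≈ 5.204e-05.


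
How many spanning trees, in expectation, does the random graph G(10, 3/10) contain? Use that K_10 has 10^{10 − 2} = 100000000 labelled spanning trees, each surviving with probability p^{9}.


K_10 has 10^{10 − 2} = 100000000 labelled spanning trees.
For each such spanning tree H, let X_H = 1 if all 9 edges of H are present in G. Then P[X_H = 1] = p^{9} = (3/10)^{9} = 19683/1000000000.
Summing the indicators: E[X] = Σ_H E[X_H] = 100000000 · p^{9} = 100000000 · 19683/1000000000 = 19683/10.
Numerically: E[X] ≈ 1.97e+03.

E[X] = 100000000 · (3/10)^{9} = 19683/10 ≈ 1.97e+03.


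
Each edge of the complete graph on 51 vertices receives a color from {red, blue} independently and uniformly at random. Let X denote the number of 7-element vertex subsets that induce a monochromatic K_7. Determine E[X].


Let X = Σ_S X_S over the C(51, 7) = 115775100 subsets S of size 7, where X_S = 1 if the K_7 on S is monochromatic.
For a fixed S, the K_7 on S has C(7, 2) = 21 edges. P[all 21 edges red] = (1/2)^21, and likewise for blue, so P[monochromatic] = 2·(1/2)^21 = 2^{1 − 21} = 1/1048576.
Summing: E[X] = C(51, 7) · 2^{1 − 21} = 115775100 · 1/1048576 = 28943775/262144.
Numerically: E[X] ≈ 110.411739.

E[X] = C(51,7)·2^(1−C(7,2)) = 28943775/262144 ≈ 110.411739.


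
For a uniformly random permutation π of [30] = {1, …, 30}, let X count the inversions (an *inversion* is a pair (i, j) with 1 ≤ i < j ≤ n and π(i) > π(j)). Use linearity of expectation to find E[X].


Write X = Σ X_I over the C(30, 2) = 435 pairs i < j, with X_I the indicator of one inversion.
There are 435 indicators.
For each fixed pair i < j, the values π(i) and π(j) are two distinct elements of {1, …, 30} in uniformly random order; by symmetry P[π(i) > π(j)] = 1/2.
By linearity: E[X] = 435 · (1/2) = C(30, 2) · (1/2) = 435/2 = 435/2 ≈ 217.50000.

E[X] = 435/2 = 217.50000.


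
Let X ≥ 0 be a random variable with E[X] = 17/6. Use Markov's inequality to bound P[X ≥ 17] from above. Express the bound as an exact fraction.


μ = E[X] = 17/6, a = 17.
Markov: P[X ≥ 17] ≤ μ/a = (17/6)/17 = 1/6.
Numerically: ≈ 0.1667.
(Since a = 17 > μ = 2.8333, the bound 1/6 is < 1 and informative.)

P[X ≥ 17] ≤ 1/6 ≈ 0.1667.


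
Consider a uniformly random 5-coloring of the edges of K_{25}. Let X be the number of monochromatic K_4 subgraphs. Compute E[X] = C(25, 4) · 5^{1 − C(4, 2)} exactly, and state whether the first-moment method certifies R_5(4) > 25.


E[X] = C(25, 4) · 5^{1 − 6} = 12650 · 5^{−5} = 12650/3125.
As a reduced fraction: E[X] = 506/125 ≈ 4.04800.
Is E[X] < 1? NO.
Since E[X] ≥ 1, the first-moment bound is inconclusive at n = 25; it does NOT by itself certify R_5(4) > 25.

E[X] = 506/125 ≈ 4.04800; E[X] ≥ 1; first-moment method inconclusive here.


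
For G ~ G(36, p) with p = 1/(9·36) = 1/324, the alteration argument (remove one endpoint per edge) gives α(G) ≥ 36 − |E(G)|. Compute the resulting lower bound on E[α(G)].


E[|E(G)|] = C(36, 2)·p = 630 · (1/324) = 35/18.
E[α(G)] ≥ n − E[|E(G)|] = 36 − 35/18 = 613/18.
Numerically: ≈ 34.056.
(This is only a lower bound; the true E[α(G)] may be larger.)

E[α(G)] ≥ 613/18 ≈ 34.056.


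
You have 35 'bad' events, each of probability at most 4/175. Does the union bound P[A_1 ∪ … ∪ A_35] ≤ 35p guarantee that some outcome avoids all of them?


Union bound: P[∪_{i=1}^{35} A_i] ≤ Σ_i P[A_i] ≤ 35·p = 35·(4/175) = 4/5.
Numerically: 4/5 ≈ 0.8000000.
Is 4/5 < 1? YES.
Since P[∪ A_i] ≤ 4/5 < 1, the complement has P[∩ A_i^c] ≥ 1 − 4/5 = 1/5 > 0, so some outcome avoids every A_i.

35·p = 4/5 ≈ 0.8000000; existence CERTIFIED by the union bound.


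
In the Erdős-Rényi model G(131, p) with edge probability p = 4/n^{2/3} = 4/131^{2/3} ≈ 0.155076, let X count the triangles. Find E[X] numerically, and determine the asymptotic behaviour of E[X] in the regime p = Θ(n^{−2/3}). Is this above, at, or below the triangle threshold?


Number of potential triangles: C(131, 3) = 366145.
Each occurs with probability p³ ≈ (0.155076)³ ≈ 3.72938640e-03.
By linearity: E[X] = C(131, 3)·p³ ≈ 366145 · 3.72938640e-03 ≈ 1365.496183.
Since α = 2/3 < 1, p = c/n^{2/3} ≫ 1/n is above the triangle threshold p ~ 1/n. Asymptotically E[X] ~ (c³/6)·n^{3(1−α)} = (4³/6)·n^{1} → ∞; triangles are abundant w.h.p.

E[X] ≈ 1365.496183; in regime p = Θ(1/n^{2/3}) E[X] diverges (above the triangle threshold p ~ 1/n).


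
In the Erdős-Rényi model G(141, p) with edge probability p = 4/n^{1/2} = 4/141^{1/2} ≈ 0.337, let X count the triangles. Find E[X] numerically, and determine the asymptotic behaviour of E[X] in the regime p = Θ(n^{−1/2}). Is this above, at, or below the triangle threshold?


Number of potential triangles: C(141, 3) = 457310.
Each occurs with probability p³ ≈ (0.337)³ ≈ 3.82253e-02.
By linearity: E[X] = C(141, 3)·p³ ≈ 457310 · 3.82253e-02 ≈ 17480.828.
Since α = 1/2 < 1, p = c/n^{1/2} ≫ 1/n is above the triangle threshold p ~ 1/n. Asymptotically E[X] ~ (c³/6)·n^{3(1−α)} = (4³/6)·n^{1.5} → ∞; triangles are abundant w.h.p.

E[X] ≈ 17480.828; in regime p = Θ(1/n^{1/2}) E[X] diverges (above the triangle threshold p ~ 1/n).


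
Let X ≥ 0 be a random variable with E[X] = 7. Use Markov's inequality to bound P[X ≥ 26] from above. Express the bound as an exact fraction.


μ = E[X] = 7, a = 26.
Markov: P[X ≥ 26] ≤ μ/a = (7)/26 = 7/26.
Numerically: ≈ 0.26923.
(Since a = 26 > μ = 7.00000, the bound 7/26 is < 1 and informative.)

P[X ≥ 26] ≤ 7/26 ≈ 0.26923.


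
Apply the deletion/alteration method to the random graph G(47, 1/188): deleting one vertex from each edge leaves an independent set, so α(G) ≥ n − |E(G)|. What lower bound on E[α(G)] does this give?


E[|E(G)|] = C(47, 2)·p = 1081 · (1/188) = 23/4.
E[α(G)] ≥ n − E[|E(G)|] = 47 − 23/4 = 165/4.
Numerically: ≈ 41.2500.
(This is only a lower bound; the true E[α(G)] may be larger.)

E[α(G)] ≥ 165/4 ≈ 41.2500.


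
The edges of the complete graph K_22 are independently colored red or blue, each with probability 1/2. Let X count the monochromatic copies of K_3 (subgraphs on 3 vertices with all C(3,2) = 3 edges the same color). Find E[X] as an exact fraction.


Let X = Σ_S X_S over the C(22, 3) = 1540 subsets S of size 3, where X_S = 1 if the K_3 on S is monochromatic.
For a fixed S, the K_3 on S has C(3, 2) = 3 edges. P[all 3 edges red] = (1/2)^3, and likewise for blue, so P[monochromatic] = 2·(1/2)^3 = 2^{1 − 3} = 1/4.
By linearity of expectation: E[X] = C(22, 3) · 2^{1 − 3} = 1540 · 1/4 = 385.
Numerically: E[X] ≈ 385.000000.

E[X] = C(22,3)·2^(1−C(3,2)) = 385 ≈ 385.000000.


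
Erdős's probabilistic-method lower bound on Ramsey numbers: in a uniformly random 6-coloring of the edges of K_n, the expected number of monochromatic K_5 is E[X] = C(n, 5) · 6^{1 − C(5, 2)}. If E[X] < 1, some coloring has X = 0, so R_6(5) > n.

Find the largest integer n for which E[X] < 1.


We need C(n, 5) · 6^{1 − 10} < 1, i.e. C(n, 5) < 6^{10 − 1} = 10077696.
Check values of n near the boundary:
  n = 66: C(66, 5) = 8936928; 8936928 < 10077696? YES
  n = 67: C(67, 5) = 9657648; 9657648 < 10077696? YES
  n = 68: C(68, 5) = 10424128; 10424128 < 10077696? NO
The largest n with C(n, 5) < 10077696 is n = 67 (where E[X] = 67067/69984 ≈ 0.9583190). Hence R_6(5) > 67, i.e. R_6(5) ≥ 68.

Largest n = 67; hence R_6(5) > 67.


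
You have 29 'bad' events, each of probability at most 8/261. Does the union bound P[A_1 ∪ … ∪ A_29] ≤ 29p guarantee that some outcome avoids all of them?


Union bound: P[∪_{i=1}^{29} A_i] ≤ Σ_i P[A_i] ≤ 29·p = 29·(8/261) = 8/9.
Numerically: 8/9 ≈ 0.88889.
Is 8/9 < 1? YES.
Since P[∪ A_i] ≤ 8/9 < 1, the complement has P[∩ A_i^c] ≥ 1 − 8/9 = 1/9 > 0, so some outcome avoids every A_i.

29·p = 8/9 ≈ 0.88889; existence CERTIFIED by the union bound.


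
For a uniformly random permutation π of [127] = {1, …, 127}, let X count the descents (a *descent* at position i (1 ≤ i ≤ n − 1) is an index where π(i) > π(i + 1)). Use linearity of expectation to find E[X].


Write X = Σ X_I over i = 1, …, 126, with X_I the indicator of one descent.
There are 126 indicators.
For each fixed i, the pair (π(i), π(i+1)) is a uniformly random ordered pair of distinct values from {1, …, 127}; by symmetry P[π(i) > π(i+1)] = 1/2.
By linearity: E[X] = 126 · (1/2) = (127 − 1) · (1/2) = 63 ≈ 63.000.

E[X] = 63 = 63.000.


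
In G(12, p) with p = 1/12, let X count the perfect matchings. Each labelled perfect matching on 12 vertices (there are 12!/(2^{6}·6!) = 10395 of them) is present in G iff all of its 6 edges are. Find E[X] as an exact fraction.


K_12 has 12!/(2^{6}·6!) = 10395 labelled perfect matchings.
For each such perfect matching H, let X_H = 1 if all 6 edges of H are present in G. Then P[X_H = 1] = p^{6} = (1/12)^{6} = 1/2985984.
By linearity: E[X] = Σ_H E[X_H] = 10395 · p^{6} = 10395 · 1/2985984 = 385/110592.
Numerically: E[X] ≈ 0.00348126.

E[X] = 10395 · (1/12)^{6} = 385/110592 ≈ 0.00348126.


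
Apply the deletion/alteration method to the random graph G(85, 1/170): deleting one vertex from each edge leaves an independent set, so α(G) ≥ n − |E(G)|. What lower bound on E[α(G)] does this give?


E[|E(G)|] = C(85, 2)·p = 3570 · (1/170) = 21.
E[α(G)] ≥ n − E[|E(G)|] = 85 − 21 = 64.
Numerically: ≈ 64.0000.
(This is only a lower bound; the true E[α(G)] may be larger.)

E[α(G)] ≥ 64 ≈ 64.0000.


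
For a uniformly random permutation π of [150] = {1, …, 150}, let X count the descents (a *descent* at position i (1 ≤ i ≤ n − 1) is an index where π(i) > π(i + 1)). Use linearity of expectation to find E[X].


Write X = Σ X_I over i = 1, …, 149, with X_I the indicator of one descent.
There are 149 indicators.
For each fixed i, the pair (π(i), π(i+1)) is a uniformly random ordered pair of distinct values from {1, …, 150}; by symmetry P[π(i) > π(i+1)] = 1/2.
By linearity: E[X] = 149 · (1/2) = (150 − 1) · (1/2) = 149/2 ≈ 74.50000.

E[X] = 149/2 = 74.50000.


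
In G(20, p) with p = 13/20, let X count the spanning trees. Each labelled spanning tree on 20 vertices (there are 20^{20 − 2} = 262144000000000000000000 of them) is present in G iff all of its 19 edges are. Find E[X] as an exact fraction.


K_20 has 20^{20 − 2} = 262144000000000000000000 labelled spanning trees.
For each such spanning tree H, let X_H = 1 if all 19 edges of H are present in G. Then P[X_H = 1] = p^{19} = (13/20)^{19} = 1461920290375446110677/5242880000000000000000000.
Summing the indicators: E[X] = Σ_H E[X_H] = 262144000000000000000000 · p^{19} = 262144000000000000000000 · 1461920290375446110677/5242880000000000000000000 = 1461920290375446110677/20.
Numerically: E[X] ≈ 7.31e+19.

E[X] = 262144000000000000000000 · (13/20)^{19} = 1461920290375446110677/20 ≈ 7.31e+19.


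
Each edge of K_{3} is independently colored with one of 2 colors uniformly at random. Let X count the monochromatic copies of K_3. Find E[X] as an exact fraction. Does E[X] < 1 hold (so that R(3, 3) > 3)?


E[X] = C(3, 3) · 2^{1 − 3} = 1 · 2^{−2} = 1/4.
As a reduced fraction: E[X] = 1/4 ≈ 0.2500.
Is E[X] < 1? YES.
Since E[X] < 1, there exists a 2-coloring of K_{3} with no monochromatic K_3; hence R(3, 3) > 3.

E[X] = 1/4 ≈ 0.2500; E[X] < 1, so R(3, 3) > 3.


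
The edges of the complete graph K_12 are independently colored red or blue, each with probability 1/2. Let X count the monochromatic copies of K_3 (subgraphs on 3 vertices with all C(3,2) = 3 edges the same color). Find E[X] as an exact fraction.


Let X = Σ_S X_S over the C(12, 3) = 220 subsets S of size 3, where X_S = 1 if the K_3 on S is monochromatic.
For a fixed S, the K_3 on S has C(3, 2) = 3 edges. P[all 3 edges red] = (1/2)^3, and likewise for blue, so P[monochromatic] = 2·(1/2)^3 = 2^{1 − 3} = 1/4.
Summing: E[X] = C(12, 3) · 2^{1 − 3} = 220 · 1/4 = 55.
Numerically: E[X] ≈ 55.000000.

E[X] = C(12,3)·2^(1−C(3,2)) = 55 ≈ 55.000000.


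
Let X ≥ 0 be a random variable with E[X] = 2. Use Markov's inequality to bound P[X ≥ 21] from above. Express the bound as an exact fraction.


μ = E[X] = 2, a = 21.
Markov: P[X ≥ 21] ≤ μ/a = (2)/21 = 2/21.
Numerically: ≈ 0.095238.
(Since a = 21 > μ = 2.000000, the bound 2/21 is < 1 and informative.)

P[X ≥ 21] ≤ 2/21 ≈ 0.095238.


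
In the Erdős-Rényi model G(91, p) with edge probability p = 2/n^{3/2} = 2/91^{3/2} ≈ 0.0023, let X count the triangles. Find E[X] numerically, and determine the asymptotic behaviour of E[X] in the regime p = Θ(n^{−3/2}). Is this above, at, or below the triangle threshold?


Number of potential triangles: C(91, 3) = 121485.
Each occurs with probability p³ ≈ (0.0023)³ ≈ 1.22294e-08.
By linearity: E[X] = C(91, 3)·p³ ≈ 121485 · 1.22294e-08 ≈ 0.001.
Since α = 3/2 > 1, p = c/n^{3/2} = o(1/n) is below the triangle threshold p ~ 1/n. Asymptotically E[X] ~ (c³/6)·n^{3(1−α)} = (2³/6)·n^{-1.5} → 0, so by Markov's inequality G has no triangles w.h.p.

E[X] ≈ 0.001; in regime p = Θ(1/n^{3/2}) E[X] tends to 0 (below the triangle threshold p ~ 1/n).


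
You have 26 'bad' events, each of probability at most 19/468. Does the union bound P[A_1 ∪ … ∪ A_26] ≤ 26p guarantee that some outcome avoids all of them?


Union bound: P[∪_{i=1}^{26} A_i] ≤ Σ_i P[A_i] ≤ 26·p = 26·(19/468) = 19/18.
Numerically: 19/18 ≈ 1.05556.
Is 19/18 < 1? NO.
Since the bound 19/18 is ≥ 1, the union bound is uninformative here; it does NOT by itself certify existence.

26·p = 19/18 ≈ 1.05556; existence NOT certified by the union bound.


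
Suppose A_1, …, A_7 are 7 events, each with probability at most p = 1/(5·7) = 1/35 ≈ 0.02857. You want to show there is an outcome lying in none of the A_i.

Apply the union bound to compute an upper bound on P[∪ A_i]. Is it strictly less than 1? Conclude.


Union bound: P[∪_{i=1}^{7} A_i] ≤ Σ_i P[A_i] ≤ 7·p = 7·(1/35) = 1/5.
Numerically: 1/5 ≈ 0.20000.
Is 1/5 < 1? YES.
Since P[∪ A_i] ≤ 1/5 < 1, the complement has P[∩ A_i^c] ≥ 1 − 1/5 = 4/5 > 0, so some outcome avoids every A_i.

7·p = 1/5 ≈ 0.20000; existence CERTIFIED by the union bound.


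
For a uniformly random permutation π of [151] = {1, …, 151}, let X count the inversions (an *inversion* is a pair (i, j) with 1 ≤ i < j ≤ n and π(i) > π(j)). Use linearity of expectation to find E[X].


Write X = Σ X_I over the C(151, 2) = 11325 pairs i < j, with X_I the indicator of one inversion.
There are 11325 indicators.
For each fixed pair i < j, the values π(i) and π(j) are two distinct elements of {1, …, 151} in uniformly random order; by symmetry P[π(i) > π(j)] = 1/2.
By linearity: E[X] = 11325 · (1/2) = C(151, 2) · (1/2) = 11325/2 = 11325/2 ≈ 5662.50000.

E[X] = 11325/2 = 5662.50000.
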